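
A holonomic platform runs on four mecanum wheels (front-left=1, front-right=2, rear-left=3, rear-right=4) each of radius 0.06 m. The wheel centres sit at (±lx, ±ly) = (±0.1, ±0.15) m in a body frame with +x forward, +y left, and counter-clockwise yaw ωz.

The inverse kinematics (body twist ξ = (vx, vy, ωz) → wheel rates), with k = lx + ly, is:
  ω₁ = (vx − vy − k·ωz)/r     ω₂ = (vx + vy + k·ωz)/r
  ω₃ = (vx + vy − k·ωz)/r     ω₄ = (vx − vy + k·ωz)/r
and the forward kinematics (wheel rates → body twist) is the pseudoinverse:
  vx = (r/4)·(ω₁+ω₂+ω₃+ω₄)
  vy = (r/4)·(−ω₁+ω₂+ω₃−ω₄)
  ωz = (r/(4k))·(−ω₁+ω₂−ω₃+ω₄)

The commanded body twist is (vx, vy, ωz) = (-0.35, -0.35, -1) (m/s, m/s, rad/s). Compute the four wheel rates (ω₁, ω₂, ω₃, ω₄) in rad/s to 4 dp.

(4.1667, -15.8333, -7.5000, -4.1667)

k = lx + ly = 0.1 + 0.15 = 0.2500;  k·ωz = 0.2500·-1 = -0.2500
ω₁ (FL) = (vx − vy − k·ωz)/r = 0.2500/0.06 = 4.1667
ω₂ (FR) = (vx + vy + k·ωz)/r = -0.9500/0.06 = -15.8333
ω₃ (RL) = (vx + vy − k·ωz)/r = -0.4500/0.06 = -7.5000
ω₄ (RR) = (vx − vy + k·ωz)/r = -0.2500/0.06 = -4.1667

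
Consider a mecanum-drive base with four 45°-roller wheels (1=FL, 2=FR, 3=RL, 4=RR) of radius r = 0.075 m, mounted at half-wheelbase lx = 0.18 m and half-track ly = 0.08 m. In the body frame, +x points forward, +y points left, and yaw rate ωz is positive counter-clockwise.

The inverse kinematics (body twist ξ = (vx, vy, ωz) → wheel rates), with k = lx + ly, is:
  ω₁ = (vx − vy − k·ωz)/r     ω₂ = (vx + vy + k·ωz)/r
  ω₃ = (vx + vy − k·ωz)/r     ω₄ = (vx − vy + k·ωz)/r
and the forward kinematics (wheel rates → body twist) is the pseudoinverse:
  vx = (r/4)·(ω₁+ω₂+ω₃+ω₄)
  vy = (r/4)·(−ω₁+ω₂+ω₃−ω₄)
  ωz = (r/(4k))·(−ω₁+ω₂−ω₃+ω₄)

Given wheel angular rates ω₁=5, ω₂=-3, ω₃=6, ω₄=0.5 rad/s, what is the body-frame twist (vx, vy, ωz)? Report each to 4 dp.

(0.1594, -0.0469, -0.9736)

k = lx + ly = 0.18 + 0.08 = 0.2600
ω₁+ω₂+ω₃+ω₄ = 8.5000  →  vx = (0.075/4)·8.5000 = 0.1594
−ω₁+ω₂+ω₃−ω₄ = -2.5000  →  vy = (0.075/4)·-2.5000 = -0.0469
−ω₁+ω₂−ω₃+ω₄ = -13.5000  →  ωz = (0.075/1.0400)·-13.5000 = -0.9736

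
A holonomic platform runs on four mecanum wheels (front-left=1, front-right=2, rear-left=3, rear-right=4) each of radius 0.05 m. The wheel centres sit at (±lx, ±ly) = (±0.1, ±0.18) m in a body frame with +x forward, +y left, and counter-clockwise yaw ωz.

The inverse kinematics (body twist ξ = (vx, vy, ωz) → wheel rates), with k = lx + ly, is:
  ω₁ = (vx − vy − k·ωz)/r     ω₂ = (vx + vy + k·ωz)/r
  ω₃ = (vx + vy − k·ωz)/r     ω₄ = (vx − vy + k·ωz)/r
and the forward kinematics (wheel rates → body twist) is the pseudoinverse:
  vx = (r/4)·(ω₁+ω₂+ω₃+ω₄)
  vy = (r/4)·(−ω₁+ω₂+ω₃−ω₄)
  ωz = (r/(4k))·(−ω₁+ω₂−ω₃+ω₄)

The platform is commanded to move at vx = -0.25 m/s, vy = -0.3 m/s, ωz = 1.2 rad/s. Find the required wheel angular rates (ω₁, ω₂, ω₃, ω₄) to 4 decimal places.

k = lx + ly = 0.1 + 0.18 = 0.2800;  k·ωz = 0.2800·1.2 = 0.3360
ω₁ (FL) = (vx − vy − k·ωz)/r = -0.2860/0.05 = -5.7200
ω₂ (FR) = (vx + vy + k·ωz)/r = -0.2140/0.05 = -4.2800
ω₃ (RL) = (vx + vy − k·ωz)/r = -0.8860/0.05 = -17.7200
ω₄ (RR) = (vx − vy + k·ωz)/r = 0.3860/0.05 = 7.7200

(-5.7200, -4.2800, -17.7200, 7.7200)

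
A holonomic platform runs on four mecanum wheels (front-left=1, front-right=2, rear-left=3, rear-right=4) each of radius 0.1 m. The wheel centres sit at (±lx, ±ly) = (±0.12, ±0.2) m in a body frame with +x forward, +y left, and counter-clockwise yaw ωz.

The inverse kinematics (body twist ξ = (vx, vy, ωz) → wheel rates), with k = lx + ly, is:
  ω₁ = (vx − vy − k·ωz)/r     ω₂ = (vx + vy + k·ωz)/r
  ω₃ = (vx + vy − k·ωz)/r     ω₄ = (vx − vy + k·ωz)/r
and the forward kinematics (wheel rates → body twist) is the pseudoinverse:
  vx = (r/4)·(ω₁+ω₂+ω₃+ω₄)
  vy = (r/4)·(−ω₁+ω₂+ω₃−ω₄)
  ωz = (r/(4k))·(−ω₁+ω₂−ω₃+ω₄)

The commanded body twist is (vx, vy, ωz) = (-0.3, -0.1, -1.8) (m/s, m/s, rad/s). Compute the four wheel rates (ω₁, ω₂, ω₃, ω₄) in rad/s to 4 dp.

k = lx + ly = 0.12 + 0.2 = 0.3200;  k·ωz = 0.3200·-1.8 = -0.5760
ω₁ (FL) = (vx − vy − k·ωz)/r = 0.3760/0.1 = 3.7600
ω₂ (FR) = (vx + vy + k·ωz)/r = -0.9760/0.1 = -9.7600
ω₃ (RL) = (vx + vy − k·ωz)/r = 0.1760/0.1 = 1.7600
ω₄ (RR) = (vx − vy + k·ωz)/r = -0.7760/0.1 = -7.7600

(3.7600, -9.7600, 1.7600, -7.7600)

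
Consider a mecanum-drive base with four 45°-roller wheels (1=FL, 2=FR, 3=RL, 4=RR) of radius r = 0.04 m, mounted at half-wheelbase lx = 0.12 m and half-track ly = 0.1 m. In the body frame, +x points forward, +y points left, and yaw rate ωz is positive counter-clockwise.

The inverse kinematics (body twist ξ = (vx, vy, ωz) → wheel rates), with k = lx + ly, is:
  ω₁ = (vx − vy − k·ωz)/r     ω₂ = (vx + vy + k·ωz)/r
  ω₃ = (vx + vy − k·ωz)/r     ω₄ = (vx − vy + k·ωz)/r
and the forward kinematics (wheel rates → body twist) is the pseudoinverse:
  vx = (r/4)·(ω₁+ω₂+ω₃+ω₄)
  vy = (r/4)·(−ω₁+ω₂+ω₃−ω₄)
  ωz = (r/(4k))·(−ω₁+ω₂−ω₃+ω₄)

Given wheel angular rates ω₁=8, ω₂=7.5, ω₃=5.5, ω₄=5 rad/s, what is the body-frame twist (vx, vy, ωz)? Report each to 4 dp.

(0.2600, 0.0000, -0.0455)

k = lx + ly = 0.12 + 0.1 = 0.2200
ω₁+ω₂+ω₃+ω₄ = 26.0000  →  vx = (0.04/4)·26.0000 = 0.2600
−ω₁+ω₂+ω₃−ω₄ = 0.0000  →  vy = (0.04/4)·0.0000 = 0.0000
−ω₁+ω₂−ω₃+ω₄ = -1.0000  →  ωz = (0.04/0.8800)·-1.0000 = -0.0455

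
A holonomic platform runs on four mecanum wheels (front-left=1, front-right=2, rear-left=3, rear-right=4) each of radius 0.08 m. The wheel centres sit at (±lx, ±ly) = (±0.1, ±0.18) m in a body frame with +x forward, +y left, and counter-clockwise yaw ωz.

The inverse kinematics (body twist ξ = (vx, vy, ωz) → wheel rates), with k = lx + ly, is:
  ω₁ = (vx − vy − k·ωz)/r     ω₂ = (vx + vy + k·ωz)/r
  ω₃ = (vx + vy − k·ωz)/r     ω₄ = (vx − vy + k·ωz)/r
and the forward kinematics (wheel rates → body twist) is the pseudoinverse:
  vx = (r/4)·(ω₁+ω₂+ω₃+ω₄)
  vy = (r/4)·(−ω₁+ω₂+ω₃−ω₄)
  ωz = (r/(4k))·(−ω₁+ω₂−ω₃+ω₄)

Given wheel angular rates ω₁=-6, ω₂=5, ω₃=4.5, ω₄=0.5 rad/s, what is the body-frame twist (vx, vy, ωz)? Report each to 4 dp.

(0.0800, 0.3000, 0.5000)

k = lx + ly = 0.1 + 0.18 = 0.2800
ω₁+ω₂+ω₃+ω₄ = 4.0000  →  vx = (0.08/4)·4.0000 = 0.0800
−ω₁+ω₂+ω₃−ω₄ = 15.0000  →  vy = (0.08/4)·15.0000 = 0.3000
−ω₁+ω₂−ω₃+ω₄ = 7.0000  →  ωz = (0.08/1.1200)·7.0000 = 0.5000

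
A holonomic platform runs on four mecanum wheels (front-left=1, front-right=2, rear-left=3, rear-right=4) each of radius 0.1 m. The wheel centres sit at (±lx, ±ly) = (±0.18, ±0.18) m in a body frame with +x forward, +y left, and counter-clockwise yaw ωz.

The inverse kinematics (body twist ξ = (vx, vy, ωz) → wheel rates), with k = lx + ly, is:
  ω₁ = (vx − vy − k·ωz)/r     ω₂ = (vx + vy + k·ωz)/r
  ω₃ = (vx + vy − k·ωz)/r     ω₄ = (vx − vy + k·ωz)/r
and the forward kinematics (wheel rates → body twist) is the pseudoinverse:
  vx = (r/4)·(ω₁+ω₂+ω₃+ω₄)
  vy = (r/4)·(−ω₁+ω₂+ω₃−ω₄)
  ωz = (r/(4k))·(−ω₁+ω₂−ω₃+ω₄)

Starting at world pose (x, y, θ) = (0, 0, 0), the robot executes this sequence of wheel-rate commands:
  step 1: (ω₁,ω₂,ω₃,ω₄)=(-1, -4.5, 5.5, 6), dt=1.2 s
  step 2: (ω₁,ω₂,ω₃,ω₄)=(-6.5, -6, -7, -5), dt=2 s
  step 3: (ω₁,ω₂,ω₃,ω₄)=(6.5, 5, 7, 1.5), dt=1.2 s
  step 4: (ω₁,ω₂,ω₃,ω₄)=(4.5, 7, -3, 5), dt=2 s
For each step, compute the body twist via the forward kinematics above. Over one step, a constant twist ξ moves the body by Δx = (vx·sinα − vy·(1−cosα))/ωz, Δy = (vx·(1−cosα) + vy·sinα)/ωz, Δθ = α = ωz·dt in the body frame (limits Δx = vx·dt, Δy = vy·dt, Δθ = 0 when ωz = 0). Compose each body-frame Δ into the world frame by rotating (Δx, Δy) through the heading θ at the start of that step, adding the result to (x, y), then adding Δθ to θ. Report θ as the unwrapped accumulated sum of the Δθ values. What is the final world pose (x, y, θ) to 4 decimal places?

(0.2046, -0.2162, 0.9722)

step 1: ξ=(vx,vy,ωz)=(0.1500, -0.1000, -0.2083), dt=1.2 → body Δ=(0.1632, -0.1411, -0.2500) → world pose (0.1632, -0.1411, -0.2500)
step 2: ξ=(vx,vy,ωz)=(-0.6125, -0.0375, 0.1736), dt=2.0 → body Δ=(-1.1876, -0.2840, 0.3472) → world pose (-1.0578, -0.1225, 0.0972)
step 3: ξ=(vx,vy,ωz)=(0.5000, 0.1000, -0.4861), dt=1.2 → body Δ=(0.6006, -0.0568, -0.5833) → world pose (-0.4545, -0.1207, -0.4861)
step 4: ξ=(vx,vy,ωz)=(0.3375, -0.1375, 0.7292), dt=2.0 → body Δ=(0.6273, 0.2235, 1.4583) → world pose (0.2046, -0.2162, 0.9722)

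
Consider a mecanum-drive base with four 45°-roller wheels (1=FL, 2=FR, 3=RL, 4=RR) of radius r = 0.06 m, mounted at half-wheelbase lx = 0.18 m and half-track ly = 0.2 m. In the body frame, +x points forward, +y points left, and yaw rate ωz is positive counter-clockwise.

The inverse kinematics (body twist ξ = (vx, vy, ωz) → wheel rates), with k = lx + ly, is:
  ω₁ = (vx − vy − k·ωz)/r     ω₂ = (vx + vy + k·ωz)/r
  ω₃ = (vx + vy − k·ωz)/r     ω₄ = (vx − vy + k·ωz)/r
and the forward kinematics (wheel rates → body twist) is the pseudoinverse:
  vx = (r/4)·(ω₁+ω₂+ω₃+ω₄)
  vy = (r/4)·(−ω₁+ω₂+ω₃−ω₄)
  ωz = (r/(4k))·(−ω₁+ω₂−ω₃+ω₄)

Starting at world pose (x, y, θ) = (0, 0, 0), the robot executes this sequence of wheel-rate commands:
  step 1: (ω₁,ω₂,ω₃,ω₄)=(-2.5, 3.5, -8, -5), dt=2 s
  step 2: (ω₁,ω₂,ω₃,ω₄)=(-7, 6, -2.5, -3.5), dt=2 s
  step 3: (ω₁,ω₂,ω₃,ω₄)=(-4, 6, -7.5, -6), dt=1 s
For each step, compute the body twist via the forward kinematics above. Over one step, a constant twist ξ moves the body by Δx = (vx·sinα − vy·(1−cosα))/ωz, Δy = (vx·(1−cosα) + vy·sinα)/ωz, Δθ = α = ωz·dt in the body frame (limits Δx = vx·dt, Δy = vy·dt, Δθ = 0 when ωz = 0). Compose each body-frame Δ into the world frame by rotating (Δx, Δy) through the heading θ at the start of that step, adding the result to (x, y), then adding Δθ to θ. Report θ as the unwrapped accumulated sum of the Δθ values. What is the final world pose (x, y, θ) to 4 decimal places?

(-0.8794, -0.2765, 2.1118)

step 1: ξ=(vx,vy,ωz)=(-0.1800, 0.0450, 0.3553), dt=2.0 → body Δ=(-0.3611, -0.0400, 0.7105) → world pose (-0.3611, -0.0400, 0.7105)
step 2: ξ=(vx,vy,ωz)=(-0.1050, 0.2100, 0.4737), dt=2.0 → body Δ=(-0.3645, 0.2677, 0.9474) → world pose (-0.8120, -0.0748, 1.6579)
step 3: ξ=(vx,vy,ωz)=(-0.1725, 0.1275, 0.4539), dt=1.0 → body Δ=(-0.1951, 0.0847, 0.4539) → world pose (-0.8794, -0.2765, 2.1118)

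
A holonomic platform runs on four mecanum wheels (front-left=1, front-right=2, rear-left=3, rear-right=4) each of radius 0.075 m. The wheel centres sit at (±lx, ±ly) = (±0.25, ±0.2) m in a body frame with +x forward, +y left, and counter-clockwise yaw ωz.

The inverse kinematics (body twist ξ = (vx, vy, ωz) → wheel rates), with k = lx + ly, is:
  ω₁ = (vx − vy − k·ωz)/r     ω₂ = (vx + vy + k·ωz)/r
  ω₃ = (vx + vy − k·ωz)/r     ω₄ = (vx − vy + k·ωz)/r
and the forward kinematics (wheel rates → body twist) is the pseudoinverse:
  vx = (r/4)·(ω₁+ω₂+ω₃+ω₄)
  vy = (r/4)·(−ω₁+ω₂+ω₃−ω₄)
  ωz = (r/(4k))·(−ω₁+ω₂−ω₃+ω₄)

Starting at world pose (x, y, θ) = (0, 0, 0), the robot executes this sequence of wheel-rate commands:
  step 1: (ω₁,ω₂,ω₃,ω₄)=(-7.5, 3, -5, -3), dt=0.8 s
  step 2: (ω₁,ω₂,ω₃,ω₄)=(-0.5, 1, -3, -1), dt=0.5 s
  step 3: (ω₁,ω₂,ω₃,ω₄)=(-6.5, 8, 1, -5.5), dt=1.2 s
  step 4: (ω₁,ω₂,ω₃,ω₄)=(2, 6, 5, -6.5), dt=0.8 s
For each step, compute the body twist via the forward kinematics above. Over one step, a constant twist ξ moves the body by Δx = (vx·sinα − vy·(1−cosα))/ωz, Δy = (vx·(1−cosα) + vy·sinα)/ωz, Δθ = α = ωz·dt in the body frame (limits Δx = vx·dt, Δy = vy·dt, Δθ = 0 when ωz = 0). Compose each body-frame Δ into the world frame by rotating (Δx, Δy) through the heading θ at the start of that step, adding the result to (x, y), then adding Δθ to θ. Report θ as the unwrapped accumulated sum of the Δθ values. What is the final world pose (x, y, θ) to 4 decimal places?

step 1: ξ=(vx,vy,ωz)=(-0.2344, 0.1594, 0.5208), dt=0.8 → body Δ=(-0.2083, 0.0853, 0.4167) → world pose (-0.2083, 0.0853, 0.4167)
step 2: ξ=(vx,vy,ωz)=(-0.0656, -0.0094, 0.1458), dt=0.5 → body Δ=(-0.0326, -0.0059, 0.0729) → world pose (-0.2357, 0.0668, 0.4896)
step 3: ξ=(vx,vy,ωz)=(-0.0562, 0.3937, 0.3333), dt=1.2 → body Δ=(-0.1590, 0.4467, 0.4000) → world pose (-0.5861, 0.3862, 0.8896)
step 4: ξ=(vx,vy,ωz)=(0.1219, 0.2906, -0.3125), dt=0.8 → body Δ=(0.1254, 0.2180, -0.2500) → world pose (-0.6764, 0.6209, 0.6396)

(-0.6764, 0.6209, 0.6396)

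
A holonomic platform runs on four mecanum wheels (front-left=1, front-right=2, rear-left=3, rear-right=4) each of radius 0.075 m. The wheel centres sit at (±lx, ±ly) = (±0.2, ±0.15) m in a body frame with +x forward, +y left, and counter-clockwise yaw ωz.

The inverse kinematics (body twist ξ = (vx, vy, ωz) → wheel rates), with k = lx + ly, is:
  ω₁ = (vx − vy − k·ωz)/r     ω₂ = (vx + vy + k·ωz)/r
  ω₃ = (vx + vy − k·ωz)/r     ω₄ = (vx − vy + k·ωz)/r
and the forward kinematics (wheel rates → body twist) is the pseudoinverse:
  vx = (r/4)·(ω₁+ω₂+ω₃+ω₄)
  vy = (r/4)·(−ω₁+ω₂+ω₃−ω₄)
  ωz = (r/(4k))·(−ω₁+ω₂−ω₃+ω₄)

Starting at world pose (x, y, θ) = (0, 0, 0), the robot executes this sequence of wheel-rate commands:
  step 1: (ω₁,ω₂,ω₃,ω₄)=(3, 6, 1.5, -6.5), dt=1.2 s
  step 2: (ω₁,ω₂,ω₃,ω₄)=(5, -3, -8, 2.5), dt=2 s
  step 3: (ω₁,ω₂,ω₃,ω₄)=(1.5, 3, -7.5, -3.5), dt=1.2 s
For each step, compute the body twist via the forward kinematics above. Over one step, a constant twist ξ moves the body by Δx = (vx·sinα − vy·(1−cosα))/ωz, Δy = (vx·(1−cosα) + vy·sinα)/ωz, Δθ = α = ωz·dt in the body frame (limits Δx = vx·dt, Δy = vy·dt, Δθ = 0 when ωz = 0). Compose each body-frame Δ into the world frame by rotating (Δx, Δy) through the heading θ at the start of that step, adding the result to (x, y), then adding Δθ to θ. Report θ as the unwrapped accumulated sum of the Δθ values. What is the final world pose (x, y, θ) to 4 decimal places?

step 1: ξ=(vx,vy,ωz)=(0.0750, 0.2062, -0.2679), dt=1.2 → body Δ=(0.1279, 0.2289, -0.3214) → world pose (0.1279, 0.2289, -0.3214)
step 2: ξ=(vx,vy,ωz)=(-0.0656, -0.3469, 0.1339), dt=2.0 → body Δ=(-0.0373, -0.7030, 0.2679) → world pose (-0.1296, -0.4262, -0.0536)
step 3: ξ=(vx,vy,ωz)=(-0.1219, -0.0469, 0.2946), dt=1.2 → body Δ=(-0.1334, -0.0807, 0.3536) → world pose (-0.2671, -0.4997, 0.3000)

(-0.2671, -0.4997, 0.3000)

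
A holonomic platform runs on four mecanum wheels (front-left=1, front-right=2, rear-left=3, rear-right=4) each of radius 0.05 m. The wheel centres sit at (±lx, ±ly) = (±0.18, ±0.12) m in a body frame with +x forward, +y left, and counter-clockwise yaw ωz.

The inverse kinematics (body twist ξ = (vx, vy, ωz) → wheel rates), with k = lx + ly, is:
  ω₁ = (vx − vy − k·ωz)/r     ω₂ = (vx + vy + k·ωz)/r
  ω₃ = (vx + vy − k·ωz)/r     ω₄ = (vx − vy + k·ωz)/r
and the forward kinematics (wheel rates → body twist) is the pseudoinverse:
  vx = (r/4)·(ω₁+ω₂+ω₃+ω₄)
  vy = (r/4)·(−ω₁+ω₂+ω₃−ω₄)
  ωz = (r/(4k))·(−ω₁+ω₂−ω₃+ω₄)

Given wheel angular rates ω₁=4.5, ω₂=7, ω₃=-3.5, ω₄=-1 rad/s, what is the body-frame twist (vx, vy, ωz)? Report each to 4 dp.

(0.0875, 0.0000, 0.2083)

k = lx + ly = 0.18 + 0.12 = 0.3000
ω₁+ω₂+ω₃+ω₄ = 7.0000  →  vx = (0.05/4)·7.0000 = 0.0875
−ω₁+ω₂+ω₃−ω₄ = 0.0000  →  vy = (0.05/4)·0.0000 = 0.0000
−ω₁+ω₂−ω₃+ω₄ = 5.0000  →  ωz = (0.05/1.2000)·5.0000 = 0.2083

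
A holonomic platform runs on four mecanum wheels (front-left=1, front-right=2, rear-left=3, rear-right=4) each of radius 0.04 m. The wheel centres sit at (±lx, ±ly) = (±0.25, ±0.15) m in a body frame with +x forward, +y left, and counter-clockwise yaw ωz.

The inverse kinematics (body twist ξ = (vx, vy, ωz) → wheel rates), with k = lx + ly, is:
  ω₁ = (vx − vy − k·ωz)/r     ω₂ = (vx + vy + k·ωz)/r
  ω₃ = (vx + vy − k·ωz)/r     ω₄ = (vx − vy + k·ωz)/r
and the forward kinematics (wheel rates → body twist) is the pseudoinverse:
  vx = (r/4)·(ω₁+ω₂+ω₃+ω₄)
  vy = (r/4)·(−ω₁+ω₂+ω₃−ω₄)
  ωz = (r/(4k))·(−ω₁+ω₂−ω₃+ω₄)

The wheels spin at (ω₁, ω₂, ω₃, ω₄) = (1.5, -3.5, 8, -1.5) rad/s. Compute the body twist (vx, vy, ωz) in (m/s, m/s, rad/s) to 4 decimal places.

k = lx + ly = 0.25 + 0.15 = 0.4000
ω₁+ω₂+ω₃+ω₄ = 4.5000  →  vx = (0.04/4)·4.5000 = 0.0450
−ω₁+ω₂+ω₃−ω₄ = 4.5000  →  vy = (0.04/4)·4.5000 = 0.0450
−ω₁+ω₂−ω₃+ω₄ = -14.5000  →  ωz = (0.04/1.6000)·-14.5000 = -0.3625

(0.0450, 0.0450, -0.3625)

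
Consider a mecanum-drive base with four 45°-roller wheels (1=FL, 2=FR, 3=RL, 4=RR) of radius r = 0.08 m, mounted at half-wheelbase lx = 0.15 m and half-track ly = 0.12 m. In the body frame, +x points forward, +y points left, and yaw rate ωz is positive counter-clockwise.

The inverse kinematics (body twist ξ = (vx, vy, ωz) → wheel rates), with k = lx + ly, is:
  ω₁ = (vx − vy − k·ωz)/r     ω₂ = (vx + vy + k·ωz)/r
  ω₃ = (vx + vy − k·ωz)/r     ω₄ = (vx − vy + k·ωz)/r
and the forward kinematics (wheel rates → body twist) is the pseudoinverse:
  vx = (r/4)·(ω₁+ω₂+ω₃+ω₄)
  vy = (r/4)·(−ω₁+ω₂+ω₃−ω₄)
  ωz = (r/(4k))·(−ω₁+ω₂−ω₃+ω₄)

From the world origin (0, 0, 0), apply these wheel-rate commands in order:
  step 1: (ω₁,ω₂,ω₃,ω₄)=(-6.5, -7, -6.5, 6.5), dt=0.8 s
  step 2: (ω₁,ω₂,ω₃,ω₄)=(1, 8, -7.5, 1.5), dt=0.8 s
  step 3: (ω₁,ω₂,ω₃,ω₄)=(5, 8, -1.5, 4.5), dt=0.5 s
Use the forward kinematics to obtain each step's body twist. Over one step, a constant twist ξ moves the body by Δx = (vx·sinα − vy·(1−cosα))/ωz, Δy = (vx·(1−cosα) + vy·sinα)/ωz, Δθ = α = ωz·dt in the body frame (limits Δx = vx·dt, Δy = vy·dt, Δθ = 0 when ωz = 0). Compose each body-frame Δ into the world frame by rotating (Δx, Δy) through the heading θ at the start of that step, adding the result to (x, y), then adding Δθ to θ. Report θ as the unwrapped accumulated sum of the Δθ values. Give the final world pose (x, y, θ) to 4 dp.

(-0.0915, -0.0794, 2.0222)

step 1: ξ=(vx,vy,ωz)=(-0.2700, -0.2700, 0.9259), dt=0.8 → body Δ=(-0.1204, -0.2732, 0.7407) → world pose (-0.1204, -0.2732, 0.7407)
step 2: ξ=(vx,vy,ωz)=(0.0600, -0.0400, 1.1852), dt=0.8 → body Δ=(0.0552, -0.0063, 0.9481) → world pose (-0.0754, -0.2406, 1.6889)
step 3: ξ=(vx,vy,ωz)=(0.3200, -0.0600, 0.6667), dt=0.5 → body Δ=(0.1620, -0.0030, 0.3333) → world pose (-0.0915, -0.0794, 2.0222)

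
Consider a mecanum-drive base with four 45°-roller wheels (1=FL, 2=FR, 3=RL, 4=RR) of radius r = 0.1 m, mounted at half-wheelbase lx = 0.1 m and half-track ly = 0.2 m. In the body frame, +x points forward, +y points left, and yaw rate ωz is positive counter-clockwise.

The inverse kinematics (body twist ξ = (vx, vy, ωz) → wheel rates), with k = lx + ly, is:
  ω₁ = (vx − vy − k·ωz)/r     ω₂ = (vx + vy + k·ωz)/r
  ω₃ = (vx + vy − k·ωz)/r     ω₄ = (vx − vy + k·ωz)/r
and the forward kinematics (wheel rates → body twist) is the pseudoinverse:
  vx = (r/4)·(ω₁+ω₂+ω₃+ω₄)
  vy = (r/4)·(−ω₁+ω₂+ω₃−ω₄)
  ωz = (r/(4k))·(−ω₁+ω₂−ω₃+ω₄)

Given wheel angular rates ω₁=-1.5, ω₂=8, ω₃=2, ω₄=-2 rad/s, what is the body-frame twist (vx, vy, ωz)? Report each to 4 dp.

k = lx + ly = 0.1 + 0.2 = 0.3000
ω₁+ω₂+ω₃+ω₄ = 6.5000  →  vx = (0.1/4)·6.5000 = 0.1625
−ω₁+ω₂+ω₃−ω₄ = 13.5000  →  vy = (0.1/4)·13.5000 = 0.3375
−ω₁+ω₂−ω₃+ω₄ = 5.5000  →  ωz = (0.1/1.2000)·5.5000 = 0.4583

(0.1625, 0.3375, 0.4583)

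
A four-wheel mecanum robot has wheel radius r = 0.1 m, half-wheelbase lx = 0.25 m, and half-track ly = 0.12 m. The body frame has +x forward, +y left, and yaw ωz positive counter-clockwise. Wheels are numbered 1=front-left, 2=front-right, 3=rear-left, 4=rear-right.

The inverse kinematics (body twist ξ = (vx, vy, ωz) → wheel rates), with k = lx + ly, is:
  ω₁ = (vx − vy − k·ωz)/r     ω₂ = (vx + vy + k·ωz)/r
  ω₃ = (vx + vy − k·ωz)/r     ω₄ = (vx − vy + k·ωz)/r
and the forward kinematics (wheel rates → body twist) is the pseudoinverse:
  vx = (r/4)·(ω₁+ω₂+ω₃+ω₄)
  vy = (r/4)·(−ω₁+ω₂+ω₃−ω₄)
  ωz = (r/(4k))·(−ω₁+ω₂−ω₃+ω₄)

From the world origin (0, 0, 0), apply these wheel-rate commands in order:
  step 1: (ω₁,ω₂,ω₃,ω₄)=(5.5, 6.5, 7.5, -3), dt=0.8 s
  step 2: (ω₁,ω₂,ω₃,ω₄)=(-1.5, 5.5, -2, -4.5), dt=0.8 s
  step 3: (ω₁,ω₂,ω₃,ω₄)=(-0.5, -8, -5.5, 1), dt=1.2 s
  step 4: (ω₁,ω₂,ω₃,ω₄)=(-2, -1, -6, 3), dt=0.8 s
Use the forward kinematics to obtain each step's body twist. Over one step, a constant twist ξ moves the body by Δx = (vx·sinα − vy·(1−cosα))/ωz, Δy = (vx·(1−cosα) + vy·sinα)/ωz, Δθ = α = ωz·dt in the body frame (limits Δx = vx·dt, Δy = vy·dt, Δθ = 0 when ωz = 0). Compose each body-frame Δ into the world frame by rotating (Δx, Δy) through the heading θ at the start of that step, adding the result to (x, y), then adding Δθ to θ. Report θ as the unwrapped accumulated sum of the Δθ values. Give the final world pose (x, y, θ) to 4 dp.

step 1: ξ=(vx,vy,ωz)=(0.4125, 0.2875, -0.6419), dt=0.8 → body Δ=(0.3735, 0.1371, -0.5135) → world pose (0.3735, 0.1371, -0.5135)
step 2: ξ=(vx,vy,ωz)=(-0.0625, 0.2375, 0.3041), dt=0.8 → body Δ=(-0.0725, 0.1821, 0.2432) → world pose (0.3997, 0.3314, -0.2703)
step 3: ξ=(vx,vy,ωz)=(-0.3250, -0.3500, -0.0676), dt=1.2 → body Δ=(-0.4066, -0.4037, -0.0811) → world pose (-0.0999, 0.0508, -0.3514)
step 4: ξ=(vx,vy,ωz)=(-0.1500, -0.2000, 0.6757), dt=0.8 → body Δ=(-0.0720, -0.1840, 0.5405) → world pose (-0.2308, -0.0971, 0.1892)

(-0.2308, -0.0971, 0.1892)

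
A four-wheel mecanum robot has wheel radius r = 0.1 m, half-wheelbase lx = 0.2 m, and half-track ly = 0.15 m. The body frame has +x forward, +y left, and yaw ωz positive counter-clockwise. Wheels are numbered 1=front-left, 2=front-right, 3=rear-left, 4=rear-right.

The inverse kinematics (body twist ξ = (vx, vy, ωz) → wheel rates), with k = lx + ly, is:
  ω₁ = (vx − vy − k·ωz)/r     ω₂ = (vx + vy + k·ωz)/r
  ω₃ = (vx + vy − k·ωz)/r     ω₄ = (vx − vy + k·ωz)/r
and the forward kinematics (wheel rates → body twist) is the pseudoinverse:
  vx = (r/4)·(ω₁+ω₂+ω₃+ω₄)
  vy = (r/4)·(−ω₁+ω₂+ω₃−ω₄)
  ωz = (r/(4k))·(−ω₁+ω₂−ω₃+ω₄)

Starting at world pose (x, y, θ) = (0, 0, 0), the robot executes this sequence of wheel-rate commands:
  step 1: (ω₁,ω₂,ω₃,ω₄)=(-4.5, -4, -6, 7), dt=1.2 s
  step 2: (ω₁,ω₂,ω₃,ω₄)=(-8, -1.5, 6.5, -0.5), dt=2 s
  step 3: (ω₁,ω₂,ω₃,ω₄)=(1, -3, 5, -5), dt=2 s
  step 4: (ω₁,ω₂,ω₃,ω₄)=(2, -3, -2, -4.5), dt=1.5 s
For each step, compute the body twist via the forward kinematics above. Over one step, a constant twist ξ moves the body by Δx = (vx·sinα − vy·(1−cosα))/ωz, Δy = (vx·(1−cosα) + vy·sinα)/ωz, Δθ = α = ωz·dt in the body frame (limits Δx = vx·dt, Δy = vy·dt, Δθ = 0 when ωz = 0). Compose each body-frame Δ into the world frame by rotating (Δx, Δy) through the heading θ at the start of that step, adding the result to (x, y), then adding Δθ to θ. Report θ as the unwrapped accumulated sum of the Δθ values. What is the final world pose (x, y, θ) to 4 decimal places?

(-0.9308, 0.2088, -1.7179)

step 1: ξ=(vx,vy,ωz)=(-0.1875, -0.3125, 0.9643), dt=1.2 → body Δ=(0.0158, -0.4130, 1.1571) → world pose (0.0158, -0.4130, 1.1571)
step 2: ξ=(vx,vy,ωz)=(-0.0875, 0.3375, -0.0357), dt=2.0 → body Δ=(-0.1508, 0.6807, -0.0714) → world pose (-0.6681, -0.2775, 1.0857)
step 3: ξ=(vx,vy,ωz)=(-0.0500, 0.1500, -1.0000), dt=2.0 → body Δ=(0.1670, 0.2072, -2.0000) → world pose (-0.7735, -0.0332, -0.9143)
step 4: ξ=(vx,vy,ωz)=(-0.1875, -0.0625, -0.5357), dt=1.5 → body Δ=(-0.2876, 0.0231, -0.8036) → world pose (-0.9308, 0.2088, -1.7179)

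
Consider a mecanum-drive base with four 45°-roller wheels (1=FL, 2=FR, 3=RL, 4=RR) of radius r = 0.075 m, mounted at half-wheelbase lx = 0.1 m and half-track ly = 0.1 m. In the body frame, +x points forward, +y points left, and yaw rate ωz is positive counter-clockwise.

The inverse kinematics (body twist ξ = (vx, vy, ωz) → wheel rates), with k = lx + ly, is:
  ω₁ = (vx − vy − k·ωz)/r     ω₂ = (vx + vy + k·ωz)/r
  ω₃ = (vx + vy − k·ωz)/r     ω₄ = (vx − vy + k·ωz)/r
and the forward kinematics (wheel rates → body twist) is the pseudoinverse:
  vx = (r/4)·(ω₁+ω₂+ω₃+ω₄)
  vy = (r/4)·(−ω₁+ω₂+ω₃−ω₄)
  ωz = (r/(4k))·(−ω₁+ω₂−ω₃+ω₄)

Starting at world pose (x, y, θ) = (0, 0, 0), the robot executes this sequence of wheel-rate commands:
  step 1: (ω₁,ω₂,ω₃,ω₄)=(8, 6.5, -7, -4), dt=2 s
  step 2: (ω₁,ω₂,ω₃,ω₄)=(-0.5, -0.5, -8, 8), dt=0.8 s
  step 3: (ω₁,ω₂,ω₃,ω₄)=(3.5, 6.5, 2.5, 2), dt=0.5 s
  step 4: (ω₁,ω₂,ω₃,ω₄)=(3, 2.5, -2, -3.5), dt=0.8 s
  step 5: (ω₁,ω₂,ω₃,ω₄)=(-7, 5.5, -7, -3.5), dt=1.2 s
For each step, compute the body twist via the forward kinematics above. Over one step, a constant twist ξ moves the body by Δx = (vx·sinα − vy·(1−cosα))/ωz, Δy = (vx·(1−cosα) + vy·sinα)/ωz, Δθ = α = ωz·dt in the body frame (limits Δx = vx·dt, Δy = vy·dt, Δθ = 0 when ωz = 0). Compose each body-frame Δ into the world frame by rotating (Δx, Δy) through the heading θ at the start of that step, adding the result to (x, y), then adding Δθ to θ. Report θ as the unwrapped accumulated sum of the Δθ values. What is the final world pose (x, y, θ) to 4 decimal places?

(0.3141, -0.4564, 3.2484)

step 1: ξ=(vx,vy,ωz)=(0.0656, -0.0844, 0.1406), dt=2.0 → body Δ=(0.1531, -0.1482, 0.2812) → world pose (0.1531, -0.1482, 0.2812)
step 2: ξ=(vx,vy,ωz)=(-0.0187, -0.3000, 1.5000), dt=0.8 → body Δ=(0.1159, -0.1944, 1.2000) → world pose (0.3184, -0.3028, 1.4812)
step 3: ξ=(vx,vy,ωz)=(0.2719, 0.0656, 0.2344), dt=0.5 → body Δ=(0.1337, 0.0407, 0.1172) → world pose (0.2898, -0.1660, 1.5984)
step 4: ξ=(vx,vy,ωz)=(0.0000, 0.0188, -0.1875), dt=0.8 → body Δ=(0.0011, 0.0149, -0.1500) → world pose (0.2748, -0.1653, 1.4484)
step 5: ξ=(vx,vy,ωz)=(-0.2250, 0.1688, 1.5000), dt=1.2 → body Δ=(-0.2841, -0.0745, 1.8000) → world pose (0.3141, -0.4564, 3.2484)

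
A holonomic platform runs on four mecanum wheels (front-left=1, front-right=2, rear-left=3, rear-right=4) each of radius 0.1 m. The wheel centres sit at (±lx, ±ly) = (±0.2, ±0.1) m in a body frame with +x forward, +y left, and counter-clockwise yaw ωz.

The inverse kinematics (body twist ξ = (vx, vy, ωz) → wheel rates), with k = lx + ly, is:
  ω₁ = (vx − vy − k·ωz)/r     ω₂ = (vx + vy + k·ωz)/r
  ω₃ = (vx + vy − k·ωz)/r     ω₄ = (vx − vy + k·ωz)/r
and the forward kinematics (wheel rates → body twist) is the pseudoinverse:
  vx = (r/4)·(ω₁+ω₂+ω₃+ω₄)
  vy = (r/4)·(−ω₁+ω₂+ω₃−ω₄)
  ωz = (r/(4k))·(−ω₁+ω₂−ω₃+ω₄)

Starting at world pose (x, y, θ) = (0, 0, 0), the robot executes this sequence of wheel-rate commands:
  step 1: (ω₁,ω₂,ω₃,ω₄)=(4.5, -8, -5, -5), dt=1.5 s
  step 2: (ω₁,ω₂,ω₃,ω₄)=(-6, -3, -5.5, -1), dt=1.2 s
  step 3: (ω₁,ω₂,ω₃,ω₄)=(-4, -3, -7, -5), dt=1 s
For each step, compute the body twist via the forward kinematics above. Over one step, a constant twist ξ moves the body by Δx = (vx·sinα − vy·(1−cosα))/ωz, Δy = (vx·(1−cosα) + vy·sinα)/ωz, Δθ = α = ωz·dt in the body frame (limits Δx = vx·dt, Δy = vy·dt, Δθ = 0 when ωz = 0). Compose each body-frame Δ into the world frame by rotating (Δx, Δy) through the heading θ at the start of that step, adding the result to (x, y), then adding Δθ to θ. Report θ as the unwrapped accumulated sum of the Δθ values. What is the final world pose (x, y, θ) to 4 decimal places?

step 1: ξ=(vx,vy,ωz)=(-0.3375, -0.3125, -1.0417), dt=1.5 → body Δ=(-0.6215, 0.0213, -1.5625) → world pose (-0.6215, 0.0213, -1.5625)
step 2: ξ=(vx,vy,ωz)=(-0.3875, -0.0375, 0.6250), dt=1.2 → body Δ=(-0.4065, -0.2073, 0.7500) → world pose (-0.8321, 0.4261, -0.8125)
step 3: ξ=(vx,vy,ωz)=(-0.4750, -0.0250, 0.2500), dt=1.0 → body Δ=(-0.4670, -0.0838, 0.2500) → world pose (-1.2141, 0.7075, -0.5625)

(-1.2141, 0.7075, -0.5625)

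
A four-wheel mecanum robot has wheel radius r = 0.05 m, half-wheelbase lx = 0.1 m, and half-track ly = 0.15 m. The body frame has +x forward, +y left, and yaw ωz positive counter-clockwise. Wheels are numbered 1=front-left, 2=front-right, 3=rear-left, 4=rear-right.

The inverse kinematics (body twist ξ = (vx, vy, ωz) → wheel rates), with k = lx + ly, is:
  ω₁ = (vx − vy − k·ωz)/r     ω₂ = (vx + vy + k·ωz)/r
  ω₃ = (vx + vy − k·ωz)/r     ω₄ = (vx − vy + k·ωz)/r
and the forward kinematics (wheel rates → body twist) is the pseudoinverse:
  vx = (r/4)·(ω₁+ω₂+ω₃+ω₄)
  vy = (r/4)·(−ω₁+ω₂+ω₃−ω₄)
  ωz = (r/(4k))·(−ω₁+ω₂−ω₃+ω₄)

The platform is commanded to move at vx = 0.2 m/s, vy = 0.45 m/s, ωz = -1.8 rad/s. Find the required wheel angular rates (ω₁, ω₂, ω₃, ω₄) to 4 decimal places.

(4.0000, 4.0000, 22.0000, -14.0000)

k = lx + ly = 0.1 + 0.15 = 0.2500;  k·ωz = 0.2500·-1.8 = -0.4500
ω₁ (FL) = (vx − vy − k·ωz)/r = 0.2000/0.05 = 4.0000
ω₂ (FR) = (vx + vy + k·ωz)/r = 0.2000/0.05 = 4.0000
ω₃ (RL) = (vx + vy − k·ωz)/r = 1.1000/0.05 = 22.0000
ω₄ (RR) = (vx − vy + k·ωz)/r = -0.7000/0.05 = -14.0000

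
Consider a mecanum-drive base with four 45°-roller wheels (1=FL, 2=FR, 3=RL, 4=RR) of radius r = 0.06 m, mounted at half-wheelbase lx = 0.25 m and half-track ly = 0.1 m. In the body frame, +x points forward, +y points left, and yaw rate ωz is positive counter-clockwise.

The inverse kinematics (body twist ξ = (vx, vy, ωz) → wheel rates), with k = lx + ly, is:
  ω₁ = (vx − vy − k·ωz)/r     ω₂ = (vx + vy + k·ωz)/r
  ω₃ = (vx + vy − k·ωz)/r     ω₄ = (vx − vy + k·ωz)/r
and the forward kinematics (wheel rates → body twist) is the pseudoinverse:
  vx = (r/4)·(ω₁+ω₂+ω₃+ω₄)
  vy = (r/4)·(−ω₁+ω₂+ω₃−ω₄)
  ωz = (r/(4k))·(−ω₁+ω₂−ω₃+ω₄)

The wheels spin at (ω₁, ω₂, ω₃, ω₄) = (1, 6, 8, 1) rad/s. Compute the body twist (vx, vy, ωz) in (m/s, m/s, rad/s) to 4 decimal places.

k = lx + ly = 0.25 + 0.1 = 0.3500
ω₁+ω₂+ω₃+ω₄ = 16.0000  →  vx = (0.06/4)·16.0000 = 0.2400
−ω₁+ω₂+ω₃−ω₄ = 12.0000  →  vy = (0.06/4)·12.0000 = 0.1800
−ω₁+ω₂−ω₃+ω₄ = -2.0000  →  ωz = (0.06/1.4000)·-2.0000 = -0.0857

(0.2400, 0.1800, -0.0857)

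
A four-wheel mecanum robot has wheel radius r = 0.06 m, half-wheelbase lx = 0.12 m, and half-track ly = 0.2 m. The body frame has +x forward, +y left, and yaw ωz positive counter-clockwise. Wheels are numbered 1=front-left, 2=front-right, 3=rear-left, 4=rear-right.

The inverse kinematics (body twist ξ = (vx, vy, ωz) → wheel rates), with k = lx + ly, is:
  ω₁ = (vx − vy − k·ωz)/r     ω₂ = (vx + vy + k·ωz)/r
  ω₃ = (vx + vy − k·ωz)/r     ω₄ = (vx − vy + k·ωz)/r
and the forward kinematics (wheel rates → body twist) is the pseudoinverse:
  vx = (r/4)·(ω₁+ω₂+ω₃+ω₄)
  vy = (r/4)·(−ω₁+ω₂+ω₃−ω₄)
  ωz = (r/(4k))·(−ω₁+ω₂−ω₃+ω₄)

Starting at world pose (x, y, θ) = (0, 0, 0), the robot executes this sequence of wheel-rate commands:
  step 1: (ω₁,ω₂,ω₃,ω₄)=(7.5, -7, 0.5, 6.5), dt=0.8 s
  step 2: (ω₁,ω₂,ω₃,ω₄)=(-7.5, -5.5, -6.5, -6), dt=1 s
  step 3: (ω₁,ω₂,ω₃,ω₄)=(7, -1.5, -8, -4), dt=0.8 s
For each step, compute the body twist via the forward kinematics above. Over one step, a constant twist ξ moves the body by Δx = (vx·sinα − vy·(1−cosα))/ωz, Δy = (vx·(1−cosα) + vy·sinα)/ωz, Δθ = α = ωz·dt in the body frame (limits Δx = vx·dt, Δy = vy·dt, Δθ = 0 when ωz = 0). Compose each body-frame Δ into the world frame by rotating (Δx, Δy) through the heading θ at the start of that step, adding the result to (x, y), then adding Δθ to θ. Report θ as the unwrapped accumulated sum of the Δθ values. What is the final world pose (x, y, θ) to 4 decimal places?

(-0.4310, -0.2578, -0.3703)

step 1: ξ=(vx,vy,ωz)=(0.1125, -0.3075, -0.3984), dt=0.8 → body Δ=(0.0496, -0.2561, -0.3188) → world pose (0.0496, -0.2561, -0.3188)
step 2: ξ=(vx,vy,ωz)=(-0.3825, 0.0225, 0.1172), dt=1.0 → body Δ=(-0.3829, 0.0001, 0.1172) → world pose (-0.3140, -0.1360, -0.2016)
step 3: ξ=(vx,vy,ωz)=(-0.0975, -0.1875, -0.2109), dt=0.8 → body Δ=(-0.0903, -0.1427, -0.1688) → world pose (-0.4310, -0.2578, -0.3703)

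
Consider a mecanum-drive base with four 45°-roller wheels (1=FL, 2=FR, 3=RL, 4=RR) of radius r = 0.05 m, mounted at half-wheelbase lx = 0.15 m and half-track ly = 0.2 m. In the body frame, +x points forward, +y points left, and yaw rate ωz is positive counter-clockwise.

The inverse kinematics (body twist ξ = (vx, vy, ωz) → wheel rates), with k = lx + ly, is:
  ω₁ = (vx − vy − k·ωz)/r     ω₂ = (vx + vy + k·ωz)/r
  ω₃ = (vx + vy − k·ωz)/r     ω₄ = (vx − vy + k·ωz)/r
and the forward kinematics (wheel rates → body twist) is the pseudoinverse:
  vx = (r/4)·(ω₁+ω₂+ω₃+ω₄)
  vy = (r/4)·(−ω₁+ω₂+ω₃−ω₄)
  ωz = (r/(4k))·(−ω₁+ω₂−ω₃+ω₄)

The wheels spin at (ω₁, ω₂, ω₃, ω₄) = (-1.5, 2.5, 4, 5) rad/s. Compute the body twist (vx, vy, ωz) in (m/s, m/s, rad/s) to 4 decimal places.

k = lx + ly = 0.15 + 0.2 = 0.3500
ω₁+ω₂+ω₃+ω₄ = 10.0000  →  vx = (0.05/4)·10.0000 = 0.1250
−ω₁+ω₂+ω₃−ω₄ = 3.0000  →  vy = (0.05/4)·3.0000 = 0.0375
−ω₁+ω₂−ω₃+ω₄ = 5.0000  →  ωz = (0.05/1.4000)·5.0000 = 0.1786

(0.1250, 0.0375, 0.1786)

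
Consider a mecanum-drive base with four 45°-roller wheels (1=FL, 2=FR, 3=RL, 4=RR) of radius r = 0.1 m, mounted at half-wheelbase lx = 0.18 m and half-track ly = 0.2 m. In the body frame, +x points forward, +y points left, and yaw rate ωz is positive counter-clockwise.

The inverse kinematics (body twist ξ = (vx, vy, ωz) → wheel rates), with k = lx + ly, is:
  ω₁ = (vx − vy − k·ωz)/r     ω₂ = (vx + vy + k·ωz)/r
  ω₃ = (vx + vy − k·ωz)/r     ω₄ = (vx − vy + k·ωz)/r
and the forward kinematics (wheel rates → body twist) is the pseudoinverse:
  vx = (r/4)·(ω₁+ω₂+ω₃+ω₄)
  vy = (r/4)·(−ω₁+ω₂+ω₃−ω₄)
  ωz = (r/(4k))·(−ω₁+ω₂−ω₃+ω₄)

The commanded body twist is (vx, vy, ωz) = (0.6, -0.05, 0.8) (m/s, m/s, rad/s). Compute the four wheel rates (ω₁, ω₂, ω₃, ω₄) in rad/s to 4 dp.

(3.4600, 8.5400, 2.4600, 9.5400)

k = lx + ly = 0.18 + 0.2 = 0.3800;  k·ωz = 0.3800·0.8 = 0.3040
ω₁ (FL) = (vx − vy − k·ωz)/r = 0.3460/0.1 = 3.4600
ω₂ (FR) = (vx + vy + k·ωz)/r = 0.8540/0.1 = 8.5400
ω₃ (RL) = (vx + vy − k·ωz)/r = 0.2460/0.1 = 2.4600
ω₄ (RR) = (vx − vy + k·ωz)/r = 0.9540/0.1 = 9.5400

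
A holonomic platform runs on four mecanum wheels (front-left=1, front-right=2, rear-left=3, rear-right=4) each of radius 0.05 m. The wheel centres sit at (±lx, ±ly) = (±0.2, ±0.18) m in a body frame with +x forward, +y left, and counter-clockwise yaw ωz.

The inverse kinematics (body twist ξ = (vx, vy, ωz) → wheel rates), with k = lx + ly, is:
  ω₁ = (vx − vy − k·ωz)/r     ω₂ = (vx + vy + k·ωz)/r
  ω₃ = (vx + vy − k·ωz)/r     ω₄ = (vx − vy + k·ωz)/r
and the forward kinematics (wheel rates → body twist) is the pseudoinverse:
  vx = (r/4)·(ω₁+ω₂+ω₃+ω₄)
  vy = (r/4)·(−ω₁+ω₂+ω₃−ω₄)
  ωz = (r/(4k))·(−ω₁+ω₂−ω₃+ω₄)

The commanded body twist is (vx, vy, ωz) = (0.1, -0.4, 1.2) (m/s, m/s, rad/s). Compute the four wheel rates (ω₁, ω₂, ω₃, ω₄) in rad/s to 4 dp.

(0.8800, 3.1200, -15.1200, 19.1200)

k = lx + ly = 0.2 + 0.18 = 0.3800;  k·ωz = 0.3800·1.2 = 0.4560
ω₁ (FL) = (vx − vy − k·ωz)/r = 0.0440/0.05 = 0.8800
ω₂ (FR) = (vx + vy + k·ωz)/r = 0.1560/0.05 = 3.1200
ω₃ (RL) = (vx + vy − k·ωz)/r = -0.7560/0.05 = -15.1200
ω₄ (RR) = (vx − vy + k·ωz)/r = 0.9560/0.05 = 19.1200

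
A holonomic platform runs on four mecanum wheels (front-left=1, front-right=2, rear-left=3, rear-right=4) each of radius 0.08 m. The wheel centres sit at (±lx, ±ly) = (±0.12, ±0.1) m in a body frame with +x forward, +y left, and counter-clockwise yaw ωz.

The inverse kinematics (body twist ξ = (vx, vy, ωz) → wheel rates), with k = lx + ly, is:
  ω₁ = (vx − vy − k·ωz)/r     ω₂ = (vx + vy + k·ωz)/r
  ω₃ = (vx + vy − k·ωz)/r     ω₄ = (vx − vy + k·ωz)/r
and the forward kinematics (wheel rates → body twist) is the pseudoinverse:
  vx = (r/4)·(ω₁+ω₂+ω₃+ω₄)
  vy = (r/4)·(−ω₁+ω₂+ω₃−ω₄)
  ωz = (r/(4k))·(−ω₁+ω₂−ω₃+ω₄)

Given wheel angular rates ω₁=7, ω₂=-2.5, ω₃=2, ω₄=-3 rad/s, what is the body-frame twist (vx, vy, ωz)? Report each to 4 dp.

k = lx + ly = 0.12 + 0.1 = 0.2200
ω₁+ω₂+ω₃+ω₄ = 3.5000  →  vx = (0.08/4)·3.5000 = 0.0700
−ω₁+ω₂+ω₃−ω₄ = -4.5000  →  vy = (0.08/4)·-4.5000 = -0.0900
−ω₁+ω₂−ω₃+ω₄ = -14.5000  →  ωz = (0.08/0.8800)·-14.5000 = -1.3182

(0.0700, -0.0900, -1.3182)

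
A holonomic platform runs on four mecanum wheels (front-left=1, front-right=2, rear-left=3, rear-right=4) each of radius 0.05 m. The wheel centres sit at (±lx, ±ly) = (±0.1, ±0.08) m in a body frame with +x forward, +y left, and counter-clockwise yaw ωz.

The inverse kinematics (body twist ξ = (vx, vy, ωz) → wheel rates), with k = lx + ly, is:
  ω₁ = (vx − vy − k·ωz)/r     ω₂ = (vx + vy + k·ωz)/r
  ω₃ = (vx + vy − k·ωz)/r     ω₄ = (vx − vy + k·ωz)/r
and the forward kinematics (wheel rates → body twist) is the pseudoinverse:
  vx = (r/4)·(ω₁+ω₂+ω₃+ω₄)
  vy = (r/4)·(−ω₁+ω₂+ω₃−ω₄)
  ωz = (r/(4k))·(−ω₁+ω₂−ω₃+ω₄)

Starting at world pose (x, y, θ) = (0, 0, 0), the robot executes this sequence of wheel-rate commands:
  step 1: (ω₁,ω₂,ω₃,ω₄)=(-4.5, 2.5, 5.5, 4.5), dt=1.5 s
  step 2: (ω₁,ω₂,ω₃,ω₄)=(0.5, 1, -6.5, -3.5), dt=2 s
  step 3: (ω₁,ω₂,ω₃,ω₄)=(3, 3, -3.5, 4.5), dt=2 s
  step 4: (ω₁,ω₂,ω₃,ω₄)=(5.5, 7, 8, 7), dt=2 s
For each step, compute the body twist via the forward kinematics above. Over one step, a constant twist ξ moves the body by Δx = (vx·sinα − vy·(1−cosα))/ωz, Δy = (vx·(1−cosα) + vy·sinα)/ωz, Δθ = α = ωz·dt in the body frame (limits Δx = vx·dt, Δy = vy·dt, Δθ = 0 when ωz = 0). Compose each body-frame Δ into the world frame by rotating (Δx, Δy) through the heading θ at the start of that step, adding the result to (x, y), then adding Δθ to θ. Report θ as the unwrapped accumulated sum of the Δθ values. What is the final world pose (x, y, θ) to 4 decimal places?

step 1: ξ=(vx,vy,ωz)=(0.1000, 0.1000, 0.4167), dt=1.5 → body Δ=(0.0951, 0.1858, 0.6250) → world pose (0.0951, 0.1858, 0.6250)
step 2: ξ=(vx,vy,ωz)=(-0.1063, -0.0312, 0.2431), dt=2.0 → body Δ=(-0.1893, -0.1107, 0.4861) → world pose (0.0063, -0.0148, 1.1111)
step 3: ξ=(vx,vy,ωz)=(0.0875, -0.1000, 0.5556), dt=2.0 → body Δ=(0.2413, -0.0737, 1.1111) → world pose (0.1794, 0.1688, 2.2222)
step 4: ξ=(vx,vy,ωz)=(0.3438, 0.0312, 0.0347), dt=2.0 → body Δ=(0.6848, 0.0863, 0.0694) → world pose (-0.3045, 0.6610, 2.2917)

(-0.3045, 0.6610, 2.2917)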